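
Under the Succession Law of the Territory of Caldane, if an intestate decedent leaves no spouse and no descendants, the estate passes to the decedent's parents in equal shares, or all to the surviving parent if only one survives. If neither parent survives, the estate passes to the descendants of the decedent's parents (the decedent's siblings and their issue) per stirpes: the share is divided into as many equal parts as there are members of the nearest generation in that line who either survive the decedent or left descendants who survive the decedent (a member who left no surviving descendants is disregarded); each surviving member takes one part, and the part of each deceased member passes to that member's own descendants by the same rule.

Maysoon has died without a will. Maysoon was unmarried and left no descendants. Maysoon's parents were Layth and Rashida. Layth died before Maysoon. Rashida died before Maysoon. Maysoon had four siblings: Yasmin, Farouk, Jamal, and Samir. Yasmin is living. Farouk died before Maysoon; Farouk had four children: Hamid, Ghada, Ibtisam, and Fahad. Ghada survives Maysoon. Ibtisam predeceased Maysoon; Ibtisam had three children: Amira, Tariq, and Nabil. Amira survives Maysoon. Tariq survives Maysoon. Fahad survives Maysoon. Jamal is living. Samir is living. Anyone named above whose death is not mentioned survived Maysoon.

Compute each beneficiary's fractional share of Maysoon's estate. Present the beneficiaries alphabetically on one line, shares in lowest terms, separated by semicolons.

Neither parent survives and there are no descendants, so the estate passes to Maysoon's siblings and their issue per stirpes.
The estate is divided into 4 equal shares of 1/4 among Yasmin, Farouk, Jamal, Samir.
Yasmin is living and takes 1/4.
Farouk predeceased; the 1/4 allotted to Farouk's branch passes to Farouk's issue by representation.
The 1/4 is divided into 4 equal shares of 1/16 among Hamid, Ghada, Ibtisam, Fahad.
Hamid is living and takes 1/16.
Ghada is living and takes 1/16.
Ibtisam predeceased; the 1/16 allotted to Ibtisam's branch passes to Ibtisam's issue by representation.
The 1/16 is divided into 3 equal shares of 1/48 among Amira, Tariq, Nabil.
Amira is living and takes 1/48.
Tariq is living and takes 1/48.
Nabil is living and takes 1/48.
Fahad is living and takes 1/16.
Jamal is living and takes 1/4.
Samir is living and takes 1/4.

Amira 1/48; Fahad 1/16; Ghada 1/16; Hamid 1/16; Jamal 1/4; Nabil 1/48; Samir 1/4; Tariq 1/48; Yasmin 1/4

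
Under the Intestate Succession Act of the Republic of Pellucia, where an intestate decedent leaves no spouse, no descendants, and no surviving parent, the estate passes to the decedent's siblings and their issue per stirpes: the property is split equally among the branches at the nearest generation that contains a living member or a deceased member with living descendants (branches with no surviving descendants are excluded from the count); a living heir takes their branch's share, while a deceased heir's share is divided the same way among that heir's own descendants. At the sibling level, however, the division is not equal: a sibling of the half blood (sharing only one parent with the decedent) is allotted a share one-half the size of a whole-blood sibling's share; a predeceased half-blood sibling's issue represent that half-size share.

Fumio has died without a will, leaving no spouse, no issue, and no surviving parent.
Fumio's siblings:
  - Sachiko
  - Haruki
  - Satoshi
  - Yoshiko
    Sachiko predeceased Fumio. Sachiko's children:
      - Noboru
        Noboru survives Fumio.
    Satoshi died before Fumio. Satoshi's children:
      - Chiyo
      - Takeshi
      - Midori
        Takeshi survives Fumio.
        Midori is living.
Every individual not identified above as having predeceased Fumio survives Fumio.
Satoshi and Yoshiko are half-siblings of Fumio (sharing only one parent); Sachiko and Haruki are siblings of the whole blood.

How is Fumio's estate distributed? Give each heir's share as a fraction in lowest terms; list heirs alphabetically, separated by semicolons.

Chiyo 1/18; Haruki 1/3; Midori 1/18; Noboru 1/3; Takeshi 1/18; Yoshiko 1/6

No spouse, descendants, or parent survives, so the estate passes to Fumio's siblings per stirpes.
Half-blood siblings count for one-half the weight of whole-blood siblings at the initial division.
Dividing 1 in proportion to weights (total weight 3): Sachiko (weight 1) → 1/3; Haruki (weight 1) → 1/3; Satoshi (weight 1/2) → 1/6; Yoshiko (weight 1/2) → 1/6.
Sachiko predeceased; the 1/3 allotted to Sachiko's branch passes to Sachiko's issue by representation.
Noboru is the sole taker at this level and receives the full 1/3.
Haruki is living and takes 1/3.
Satoshi predeceased; the 1/6 allotted to Satoshi's branch passes to Satoshi's issue by representation.
The 1/6 is divided into 3 equal shares of 1/18 among Chiyo, Takeshi, Midori.
Chiyo is living and takes 1/18.
Takeshi is living and takes 1/18.
Midori is living and takes 1/18.
Yoshiko is living and takes 1/6.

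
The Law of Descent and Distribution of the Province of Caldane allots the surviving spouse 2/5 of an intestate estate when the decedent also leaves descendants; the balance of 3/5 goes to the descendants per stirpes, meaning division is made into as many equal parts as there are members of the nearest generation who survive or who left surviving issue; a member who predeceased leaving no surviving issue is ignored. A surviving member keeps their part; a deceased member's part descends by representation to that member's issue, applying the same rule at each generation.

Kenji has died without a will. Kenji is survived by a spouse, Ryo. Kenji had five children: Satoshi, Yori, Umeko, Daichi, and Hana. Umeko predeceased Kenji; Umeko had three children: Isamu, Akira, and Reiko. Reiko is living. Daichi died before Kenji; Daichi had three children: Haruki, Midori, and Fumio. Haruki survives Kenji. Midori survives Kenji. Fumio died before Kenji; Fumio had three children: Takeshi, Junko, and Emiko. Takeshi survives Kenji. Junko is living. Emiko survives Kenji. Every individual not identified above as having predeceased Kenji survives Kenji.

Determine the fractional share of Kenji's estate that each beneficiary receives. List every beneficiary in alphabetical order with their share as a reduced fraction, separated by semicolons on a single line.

Ryo, as surviving spouse, takes 2/5.
The remaining 3/5 passes to Kenji's descendants per stirpes.
The 3/5 is divided into 5 equal shares of 3/25 among Satoshi, Yori, Umeko, Daichi, Hana.
Satoshi is living and takes 3/25.
Yori is living and takes 3/25.
Umeko predeceased; the 3/25 allotted to Umeko's branch passes to Umeko's issue by representation.
The 3/25 is divided into 3 equal shares of 1/25 among Isamu, Akira, Reiko.
Isamu is living and takes 1/25.
Akira is living and takes 1/25.
Reiko is living and takes 1/25.
Daichi predeceased; the 3/25 allotted to Daichi's branch passes to Daichi's issue by representation.
The 3/25 is divided into 3 equal shares of 1/25 among Haruki, Midori, Fumio.
Haruki is living and takes 1/25.
Midori is living and takes 1/25.
Fumio predeceased; the 1/25 allotted to Fumio's branch passes to Fumio's issue by representation.
The 1/25 is divided into 3 equal shares of 1/75 among Takeshi, Junko, Emiko.
Takeshi is living and takes 1/75.
Junko is living and takes 1/75.
Emiko is living and takes 1/75.
Hana is living and takes 3/25.

Akira 1/25; Emiko 1/75; Hana 3/25; Haruki 1/25; Isamu 1/25; Junko 1/75; Midori 1/25; Reiko 1/25; Ryo 2/5; Satoshi 3/25; Takeshi 1/75; Yori 3/25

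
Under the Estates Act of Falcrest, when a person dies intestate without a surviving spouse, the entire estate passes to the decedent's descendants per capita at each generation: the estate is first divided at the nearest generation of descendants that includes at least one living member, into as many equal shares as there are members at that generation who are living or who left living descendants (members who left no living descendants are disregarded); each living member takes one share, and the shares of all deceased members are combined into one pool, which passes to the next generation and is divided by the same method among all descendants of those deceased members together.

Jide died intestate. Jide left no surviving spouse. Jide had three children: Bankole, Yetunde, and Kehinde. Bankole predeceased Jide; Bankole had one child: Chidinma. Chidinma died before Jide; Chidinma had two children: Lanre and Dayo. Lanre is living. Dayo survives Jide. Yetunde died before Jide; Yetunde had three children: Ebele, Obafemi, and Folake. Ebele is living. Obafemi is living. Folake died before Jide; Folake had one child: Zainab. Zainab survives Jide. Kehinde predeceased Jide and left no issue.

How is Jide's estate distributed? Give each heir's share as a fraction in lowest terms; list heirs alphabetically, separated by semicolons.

Dayo 1/6; Ebele 1/4; Lanre 1/6; Obafemi 1/4; Zainab 1/6

There is no surviving spouse, so the entire estate passes to Jide's descendants per capita at each generation.
No one at generation 1 (Bankole, Yetunde) is living; moving to the next generation.
At generation 2 (Chidinma, Ebele, Obafemi, Folake) there are 4 shares of (1)/4 = 1/4 each.
Living: Ebele and Obafemi — each takes 1/4.
Deceased: Chidinma and Folake. Their combined 1/2 is pooled and carried to generation 3.
At generation 3 (Lanre, Dayo, Zainab) there are 3 shares of (1/2)/3 = 1/6 each.
Living: Lanre, Dayo, and Zainab — each takes 1/6.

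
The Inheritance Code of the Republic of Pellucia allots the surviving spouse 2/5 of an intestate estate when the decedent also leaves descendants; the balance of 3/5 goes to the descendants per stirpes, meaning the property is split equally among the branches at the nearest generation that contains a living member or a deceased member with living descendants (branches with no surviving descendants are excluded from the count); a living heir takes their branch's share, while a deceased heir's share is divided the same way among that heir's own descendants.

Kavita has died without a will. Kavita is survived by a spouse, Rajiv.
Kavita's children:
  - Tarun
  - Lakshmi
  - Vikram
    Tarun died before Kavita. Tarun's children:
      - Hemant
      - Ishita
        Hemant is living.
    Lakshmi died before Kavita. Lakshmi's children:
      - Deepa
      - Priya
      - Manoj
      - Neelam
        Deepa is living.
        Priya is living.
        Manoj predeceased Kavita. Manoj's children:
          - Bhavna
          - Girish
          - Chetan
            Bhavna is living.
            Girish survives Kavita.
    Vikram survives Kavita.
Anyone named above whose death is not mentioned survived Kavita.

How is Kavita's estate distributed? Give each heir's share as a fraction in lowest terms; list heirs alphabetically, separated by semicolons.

Rajiv, as surviving spouse, takes 2/5.
The remaining 3/5 passes to Kavita's descendants per stirpes.
The 3/5 is divided into 3 equal shares of 1/5 among Tarun, Lakshmi, Vikram.
Tarun predeceased; the 1/5 allotted to Tarun's branch passes to Tarun's issue by representation.
The 1/5 is divided into 2 equal shares of 1/10 among Hemant, Ishita.
Hemant is living and takes 1/10.
Ishita is living and takes 1/10.
Lakshmi predeceased; the 1/5 allotted to Lakshmi's branch passes to Lakshmi's issue by representation.
The 1/5 is divided into 4 equal shares of 1/20 among Deepa, Priya, Manoj, Neelam.
Deepa is living and takes 1/20.
Priya is living and takes 1/20.
Manoj predeceased; the 1/20 allotted to Manoj's branch passes to Manoj's issue by representation.
The 1/20 is divided into 3 equal shares of 1/60 among Bhavna, Girish, Chetan.
Bhavna is living and takes 1/60.
Girish is living and takes 1/60.
Chetan is living and takes 1/60.
Neelam is living and takes 1/20.
Vikram is living and takes 1/5.

Bhavna 1/60; Chetan 1/60; Deepa 1/20; Girish 1/60; Hemant 1/10; Ishita 1/10; Neelam 1/20; Priya 1/20; Rajiv 2/5; Vikram 1/5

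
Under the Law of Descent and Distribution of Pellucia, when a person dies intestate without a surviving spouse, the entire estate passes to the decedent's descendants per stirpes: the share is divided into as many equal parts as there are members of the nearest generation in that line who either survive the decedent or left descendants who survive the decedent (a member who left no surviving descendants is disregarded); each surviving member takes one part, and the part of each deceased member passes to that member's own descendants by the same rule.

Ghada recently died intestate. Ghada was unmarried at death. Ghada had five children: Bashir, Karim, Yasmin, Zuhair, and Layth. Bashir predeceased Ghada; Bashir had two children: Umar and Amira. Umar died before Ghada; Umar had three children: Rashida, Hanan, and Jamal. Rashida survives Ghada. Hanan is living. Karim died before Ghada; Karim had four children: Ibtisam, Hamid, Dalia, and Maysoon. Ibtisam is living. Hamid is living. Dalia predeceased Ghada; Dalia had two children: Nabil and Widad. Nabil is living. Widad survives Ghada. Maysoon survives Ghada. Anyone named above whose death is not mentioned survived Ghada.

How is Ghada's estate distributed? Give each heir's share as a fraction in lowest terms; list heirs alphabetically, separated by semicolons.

Amira 1/10; Hamid 1/20; Hanan 1/30; Ibtisam 1/20; Jamal 1/30; Layth 1/5; Maysoon 1/20; Nabil 1/40; Rashida 1/30; Widad 1/40; Yasmin 1/5; Zuhair 1/5

There is no surviving spouse, so the entire estate passes to Ghada's descendants per stirpes.
The estate is divided into 5 equal shares of 1/5 among Bashir, Karim, Yasmin, Zuhair, Layth.
Bashir predeceased; the 1/5 allotted to Bashir's branch passes to Bashir's issue by representation.
The 1/5 is divided into 2 equal shares of 1/10 among Umar, Amira.
Umar predeceased; the 1/10 allotted to Umar's branch passes to Umar's issue by representation.
The 1/10 is divided into 3 equal shares of 1/30 among Rashida, Hanan, Jamal.
Rashida is living and takes 1/30.
Hanan is living and takes 1/30.
Jamal is living and takes 1/30.
Amira is living and takes 1/10.
Karim predeceased; the 1/5 allotted to Karim's branch passes to Karim's issue by representation.
The 1/5 is divided into 4 equal shares of 1/20 among Ibtisam, Hamid, Dalia, Maysoon.
Ibtisam is living and takes 1/20.
Hamid is living and takes 1/20.
Dalia predeceased; the 1/20 allotted to Dalia's branch passes to Dalia's issue by representation.
The 1/20 is divided into 2 equal shares of 1/40 among Nabil, Widad.
Nabil is living and takes 1/40.
Widad is living and takes 1/40.
Maysoon is living and takes 1/20.
Yasmin is living and takes 1/5.
Zuhair is living and takes 1/5.
Layth is living and takes 1/5.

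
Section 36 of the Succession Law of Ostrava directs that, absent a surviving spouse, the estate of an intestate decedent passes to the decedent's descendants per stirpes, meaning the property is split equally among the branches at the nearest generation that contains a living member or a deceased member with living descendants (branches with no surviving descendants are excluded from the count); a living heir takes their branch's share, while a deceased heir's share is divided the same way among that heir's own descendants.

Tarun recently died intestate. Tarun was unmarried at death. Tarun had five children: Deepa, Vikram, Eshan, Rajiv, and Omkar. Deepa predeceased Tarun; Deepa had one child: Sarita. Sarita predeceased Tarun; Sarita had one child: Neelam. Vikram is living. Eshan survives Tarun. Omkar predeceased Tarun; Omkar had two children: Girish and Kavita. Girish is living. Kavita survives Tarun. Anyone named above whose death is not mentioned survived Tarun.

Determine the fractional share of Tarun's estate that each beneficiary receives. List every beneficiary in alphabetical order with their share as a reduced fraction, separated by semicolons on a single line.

There is no surviving spouse, so the entire estate passes to Tarun's descendants per stirpes.
The estate is divided into 5 equal shares of 1/5 among Deepa, Vikram, Eshan, Rajiv, Omkar.
Deepa predeceased; the 1/5 allotted to Deepa's branch passes to Deepa's issue by representation.
Sarita's line is the sole branch at this level, so the full 1/5 passes to Sarita's issue by representation.
Neelam is the sole taker at this level and receives the full 1/5.
Vikram is living and takes 1/5.
Eshan is living and takes 1/5.
Rajiv is living and takes 1/5.
Omkar predeceased; the 1/5 allotted to Omkar's branch passes to Omkar's issue by representation.
The 1/5 is divided into 2 equal shares of 1/10 among Girish, Kavita.
Girish is living and takes 1/10.
Kavita is living and takes 1/10.

Eshan 1/5; Girish 1/10; Kavita 1/10; Neelam 1/5; Rajiv 1/5; Vikram 1/5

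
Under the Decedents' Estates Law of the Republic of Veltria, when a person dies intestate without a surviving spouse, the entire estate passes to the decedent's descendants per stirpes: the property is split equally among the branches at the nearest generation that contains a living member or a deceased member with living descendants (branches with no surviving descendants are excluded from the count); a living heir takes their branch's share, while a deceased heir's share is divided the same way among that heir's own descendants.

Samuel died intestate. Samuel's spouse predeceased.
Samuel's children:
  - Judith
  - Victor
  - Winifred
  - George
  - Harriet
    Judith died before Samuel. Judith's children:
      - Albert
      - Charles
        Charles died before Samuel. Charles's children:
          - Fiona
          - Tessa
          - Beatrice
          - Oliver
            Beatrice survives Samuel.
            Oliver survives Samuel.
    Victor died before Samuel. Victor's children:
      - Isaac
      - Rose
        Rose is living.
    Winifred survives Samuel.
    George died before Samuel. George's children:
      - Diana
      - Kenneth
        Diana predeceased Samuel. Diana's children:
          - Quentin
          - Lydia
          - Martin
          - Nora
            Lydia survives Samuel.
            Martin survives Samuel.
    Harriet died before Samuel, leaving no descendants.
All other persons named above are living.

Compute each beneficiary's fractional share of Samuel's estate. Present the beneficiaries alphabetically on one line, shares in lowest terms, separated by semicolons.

Albert 1/8; Beatrice 1/32; Fiona 1/32; Isaac 1/8; Kenneth 1/8; Lydia 1/32; Martin 1/32; Nora 1/32; Oliver 1/32; Quentin 1/32; Rose 1/8; Tessa 1/32; Winifred 1/4

There is no surviving spouse, so the entire estate passes to Samuel's descendants per stirpes.
Harriet left no surviving issue, so that branch lapses and is disregarded.
The estate is divided into 4 equal shares of 1/4 among Judith, Victor, Winifred, George.
Judith predeceased; the 1/4 allotted to Judith's branch passes to Judith's issue by representation.
The 1/4 is divided into 2 equal shares of 1/8 among Albert, Charles.
Albert is living and takes 1/8.
Charles predeceased; the 1/8 allotted to Charles's branch passes to Charles's issue by representation.
The 1/8 is divided into 4 equal shares of 1/32 among Fiona, Tessa, Beatrice, Oliver.
Fiona is living and takes 1/32.
Tessa is living and takes 1/32.
Beatrice is living and takes 1/32.
Oliver is living and takes 1/32.
Victor predeceased; the 1/4 allotted to Victor's branch passes to Victor's issue by representation.
The 1/4 is divided into 2 equal shares of 1/8 among Isaac, Rose.
Isaac is living and takes 1/8.
Rose is living and takes 1/8.
Winifred is living and takes 1/4.
George predeceased; the 1/4 allotted to George's branch passes to George's issue by representation.
The 1/4 is divided into 2 equal shares of 1/8 among Diana, Kenneth.
Diana predeceased; the 1/8 allotted to Diana's branch passes to Diana's issue by representation.
The 1/8 is divided into 4 equal shares of 1/32 among Quentin, Lydia, Martin, Nora.
Quentin is living and takes 1/32.
Lydia is living and takes 1/32.
Martin is living and takes 1/32.
Nora is living and takes 1/32.
Kenneth is living and takes 1/8.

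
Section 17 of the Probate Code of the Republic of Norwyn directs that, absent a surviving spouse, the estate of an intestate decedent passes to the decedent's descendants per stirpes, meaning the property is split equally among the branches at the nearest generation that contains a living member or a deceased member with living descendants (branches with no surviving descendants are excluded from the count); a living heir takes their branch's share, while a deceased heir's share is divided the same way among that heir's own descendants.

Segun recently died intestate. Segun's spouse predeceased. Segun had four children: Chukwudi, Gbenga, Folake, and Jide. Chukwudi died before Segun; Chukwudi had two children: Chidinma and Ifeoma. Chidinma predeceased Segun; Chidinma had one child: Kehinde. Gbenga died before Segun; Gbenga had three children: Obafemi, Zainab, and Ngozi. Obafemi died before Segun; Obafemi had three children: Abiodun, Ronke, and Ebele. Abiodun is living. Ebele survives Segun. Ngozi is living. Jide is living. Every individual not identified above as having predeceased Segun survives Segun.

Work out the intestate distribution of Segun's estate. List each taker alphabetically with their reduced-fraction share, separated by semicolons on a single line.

Abiodun 1/36; Ebele 1/36; Folake 1/4; Ifeoma 1/8; Jide 1/4; Kehinde 1/8; Ngozi 1/12; Ronke 1/36; Zainab 1/12

There is no surviving spouse, so the entire estate passes to Segun's descendants per stirpes.
The estate is divided into 4 equal shares of 1/4 among Chukwudi, Gbenga, Folake, Jide.
Chukwudi predeceased; the 1/4 allotted to Chukwudi's branch passes to Chukwudi's issue by representation.
The 1/4 is divided into 2 equal shares of 1/8 among Chidinma, Ifeoma.
Chidinma predeceased; the 1/8 allotted to Chidinma's branch passes to Chidinma's issue by representation.
Kehinde is the sole taker at this level and receives the full 1/8.
Ifeoma is living and takes 1/8.
Gbenga predeceased; the 1/4 allotted to Gbenga's branch passes to Gbenga's issue by representation.
The 1/4 is divided into 3 equal shares of 1/12 among Obafemi, Zainab, Ngozi.
Obafemi predeceased; the 1/12 allotted to Obafemi's branch passes to Obafemi's issue by representation.
The 1/12 is divided into 3 equal shares of 1/36 among Abiodun, Ronke, Ebele.
Abiodun is living and takes 1/36.
Ronke is living and takes 1/36.
Ebele is living and takes 1/36.
Zainab is living and takes 1/12.
Ngozi is living and takes 1/12.
Folake is living and takes 1/4.
Jide is living and takes 1/4.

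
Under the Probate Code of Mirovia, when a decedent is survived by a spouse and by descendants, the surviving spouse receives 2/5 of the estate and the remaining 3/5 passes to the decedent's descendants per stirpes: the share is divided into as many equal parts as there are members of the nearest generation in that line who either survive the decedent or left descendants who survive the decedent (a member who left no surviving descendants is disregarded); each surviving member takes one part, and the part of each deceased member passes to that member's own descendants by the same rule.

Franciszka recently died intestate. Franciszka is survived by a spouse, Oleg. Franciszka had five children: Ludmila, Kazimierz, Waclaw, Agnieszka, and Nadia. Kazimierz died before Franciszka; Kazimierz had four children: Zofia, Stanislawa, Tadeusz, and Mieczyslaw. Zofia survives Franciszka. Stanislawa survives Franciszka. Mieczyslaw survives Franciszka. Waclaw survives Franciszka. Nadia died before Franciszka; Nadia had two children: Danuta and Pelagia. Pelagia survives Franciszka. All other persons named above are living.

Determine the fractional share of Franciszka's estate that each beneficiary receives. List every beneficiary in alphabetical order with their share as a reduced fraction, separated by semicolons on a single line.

Agnieszka 3/25; Danuta 3/50; Ludmila 3/25; Mieczyslaw 3/100; Oleg 2/5; Pelagia 3/50; Stanislawa 3/100; Tadeusz 3/100; Waclaw 3/25; Zofia 3/100

Oleg, as surviving spouse, takes 2/5.
The remaining 3/5 passes to Franciszka's descendants per stirpes.
The 3/5 is divided into 5 equal shares of 3/25 among Ludmila, Kazimierz, Waclaw, Agnieszka, Nadia.
Ludmila is living and takes 3/25.
Kazimierz predeceased; the 3/25 allotted to Kazimierz's branch passes to Kazimierz's issue by representation.
The 3/25 is divided into 4 equal shares of 3/100 among Zofia, Stanislawa, Tadeusz, Mieczyslaw.
Zofia is living and takes 3/100.
Stanislawa is living and takes 3/100.
Tadeusz is living and takes 3/100.
Mieczyslaw is living and takes 3/100.
Waclaw is living and takes 3/25.
Agnieszka is living and takes 3/25.
Nadia predeceased; the 3/25 allotted to Nadia's branch passes to Nadia's issue by representation.
The 3/25 is divided into 2 equal shares of 3/50 among Danuta, Pelagia.
Danuta is living and takes 3/50.
Pelagia is living and takes 3/50.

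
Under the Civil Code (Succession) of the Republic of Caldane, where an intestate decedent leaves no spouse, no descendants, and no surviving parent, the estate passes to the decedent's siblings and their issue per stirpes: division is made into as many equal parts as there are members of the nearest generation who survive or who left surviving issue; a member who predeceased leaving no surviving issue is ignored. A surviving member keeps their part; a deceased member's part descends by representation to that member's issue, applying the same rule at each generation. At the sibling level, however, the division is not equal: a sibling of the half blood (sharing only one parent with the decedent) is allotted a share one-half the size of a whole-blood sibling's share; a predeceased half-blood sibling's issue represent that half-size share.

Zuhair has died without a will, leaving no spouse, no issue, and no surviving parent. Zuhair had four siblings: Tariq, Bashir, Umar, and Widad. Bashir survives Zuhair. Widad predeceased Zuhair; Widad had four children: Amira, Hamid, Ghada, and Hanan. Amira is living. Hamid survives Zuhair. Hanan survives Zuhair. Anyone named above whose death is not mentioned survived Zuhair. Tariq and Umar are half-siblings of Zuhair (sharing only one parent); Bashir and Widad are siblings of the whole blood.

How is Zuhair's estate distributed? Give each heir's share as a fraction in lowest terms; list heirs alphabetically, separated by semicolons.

No spouse, descendants, or parent survives, so the estate passes to Zuhair's siblings per stirpes.
Half-blood siblings count for one-half the weight of whole-blood siblings at the initial division.
Dividing 1 in proportion to weights (total weight 3): Tariq (weight 1/2) → 1/6; Bashir (weight 1) → 1/3; Umar (weight 1/2) → 1/6; Widad (weight 1) → 1/3.
Tariq is living and takes 1/6.
Bashir is living and takes 1/3.
Umar is living and takes 1/6.
Widad predeceased; the 1/3 allotted to Widad's branch passes to Widad's issue by representation.
The 1/3 is divided into 4 equal shares of 1/12 among Amira, Hamid, Ghada, Hanan.
Amira is living and takes 1/12.
Hamid is living and takes 1/12.
Ghada is living and takes 1/12.
Hanan is living and takes 1/12.

Amira 1/12; Bashir 1/3; Ghada 1/12; Hamid 1/12; Hanan 1/12; Tariq 1/6; Umar 1/6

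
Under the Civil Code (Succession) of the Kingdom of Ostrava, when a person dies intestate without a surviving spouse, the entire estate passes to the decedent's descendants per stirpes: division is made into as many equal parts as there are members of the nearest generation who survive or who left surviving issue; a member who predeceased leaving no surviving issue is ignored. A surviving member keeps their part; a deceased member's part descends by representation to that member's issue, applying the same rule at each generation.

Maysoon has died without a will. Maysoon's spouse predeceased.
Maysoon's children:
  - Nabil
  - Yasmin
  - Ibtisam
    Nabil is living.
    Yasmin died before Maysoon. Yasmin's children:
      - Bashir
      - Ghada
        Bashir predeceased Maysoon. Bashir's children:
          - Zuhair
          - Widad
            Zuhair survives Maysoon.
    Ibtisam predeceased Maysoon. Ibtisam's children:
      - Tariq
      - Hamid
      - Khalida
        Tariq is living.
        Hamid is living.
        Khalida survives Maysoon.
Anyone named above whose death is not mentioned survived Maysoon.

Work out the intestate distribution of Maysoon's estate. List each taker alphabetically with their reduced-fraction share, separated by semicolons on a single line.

Ghada 1/6; Hamid 1/9; Khalida 1/9; Nabil 1/3; Tariq 1/9; Widad 1/12; Zuhair 1/12

There is no surviving spouse, so the entire estate passes to Maysoon's descendants per stirpes.
The estate is divided into 3 equal shares of 1/3 among Nabil, Yasmin, Ibtisam.
Nabil is living and takes 1/3.
Yasmin predeceased; the 1/3 allotted to Yasmin's branch passes to Yasmin's issue by representation.
The 1/3 is divided into 2 equal shares of 1/6 among Bashir, Ghada.
Bashir predeceased; the 1/6 allotted to Bashir's branch passes to Bashir's issue by representation.
The 1/6 is divided into 2 equal shares of 1/12 among Zuhair, Widad.
Zuhair is living and takes 1/12.
Widad is living and takes 1/12.
Ghada is living and takes 1/6.
Ibtisam predeceased; the 1/3 allotted to Ibtisam's branch passes to Ibtisam's issue by representation.
The 1/3 is divided into 3 equal shares of 1/9 among Tariq, Hamid, Khalida.
Tariq is living and takes 1/9.
Hamid is living and takes 1/9.
Khalida is living and takes 1/9.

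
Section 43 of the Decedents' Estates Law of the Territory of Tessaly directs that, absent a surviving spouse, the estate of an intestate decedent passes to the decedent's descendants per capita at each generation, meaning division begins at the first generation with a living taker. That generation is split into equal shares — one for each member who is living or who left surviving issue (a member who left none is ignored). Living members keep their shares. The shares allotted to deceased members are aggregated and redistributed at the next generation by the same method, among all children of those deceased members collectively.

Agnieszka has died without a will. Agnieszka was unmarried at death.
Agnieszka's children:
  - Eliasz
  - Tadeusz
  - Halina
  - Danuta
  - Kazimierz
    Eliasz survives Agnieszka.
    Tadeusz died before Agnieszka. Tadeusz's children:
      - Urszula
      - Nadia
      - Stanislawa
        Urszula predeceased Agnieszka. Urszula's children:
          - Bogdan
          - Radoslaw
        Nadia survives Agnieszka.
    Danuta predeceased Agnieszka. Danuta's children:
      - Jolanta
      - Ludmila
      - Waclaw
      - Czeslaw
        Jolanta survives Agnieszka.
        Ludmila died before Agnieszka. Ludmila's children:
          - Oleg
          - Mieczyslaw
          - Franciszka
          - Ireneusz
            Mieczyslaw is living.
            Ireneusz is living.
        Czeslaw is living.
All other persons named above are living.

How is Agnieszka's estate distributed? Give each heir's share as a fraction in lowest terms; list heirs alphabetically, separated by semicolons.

Bogdan 2/105; Czeslaw 2/35; Eliasz 1/5; Franciszka 2/105; Halina 1/5; Ireneusz 2/105; Jolanta 2/35; Kazimierz 1/5; Mieczyslaw 2/105; Nadia 2/35; Oleg 2/105; Radoslaw 2/105; Stanislawa 2/35; Waclaw 2/35

There is no surviving spouse, so the entire estate passes to Agnieszka's descendants per capita at each generation.
At generation 1 (Eliasz, Tadeusz, Halina, Danuta, Kazimierz) there are 5 shares of (1)/5 = 1/5 each.
Living: Eliasz, Halina, and Kazimierz — each takes 1/5.
Deceased: Tadeusz and Danuta. Their combined 2/5 is pooled and carried to generation 2.
At generation 2 (Urszula, Nadia, Stanislawa, Jolanta, Ludmila, Waclaw, Czeslaw) there are 7 shares of (2/5)/7 = 2/35 each.
Living: Nadia, Stanislawa, Jolanta, Waclaw, and Czeslaw — each takes 2/35.
Deceased: Urszula and Ludmila. Their combined 4/35 is pooled and carried to generation 3.
At generation 3 (Bogdan, Radoslaw, Oleg, Mieczyslaw, Franciszka, Ireneusz) there are 6 shares of (4/35)/6 = 2/105 each.
Living: Bogdan, Radoslaw, Oleg, Mieczyslaw, Franciszka, and Ireneusz — each takes 2/105.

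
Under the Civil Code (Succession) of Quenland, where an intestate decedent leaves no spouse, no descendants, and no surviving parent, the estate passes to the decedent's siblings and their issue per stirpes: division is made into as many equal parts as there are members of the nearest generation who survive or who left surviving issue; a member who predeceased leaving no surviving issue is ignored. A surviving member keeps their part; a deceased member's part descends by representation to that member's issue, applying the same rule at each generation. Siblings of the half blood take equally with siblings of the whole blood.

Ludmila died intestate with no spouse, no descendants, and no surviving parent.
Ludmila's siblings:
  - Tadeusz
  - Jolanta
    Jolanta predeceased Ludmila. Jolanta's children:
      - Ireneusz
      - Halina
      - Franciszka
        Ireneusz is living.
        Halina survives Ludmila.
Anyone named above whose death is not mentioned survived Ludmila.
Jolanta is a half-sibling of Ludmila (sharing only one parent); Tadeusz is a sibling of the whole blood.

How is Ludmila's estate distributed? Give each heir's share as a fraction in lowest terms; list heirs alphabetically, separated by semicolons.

No spouse, descendants, or parent survives, so the estate passes to Ludmila's siblings per stirpes.
Half-blood and whole-blood siblings take equally under the stated rule.
The estate is divided into 2 equal shares of 1/2 among Tadeusz, Jolanta.
Tadeusz is living and takes 1/2.
Jolanta predeceased; the 1/2 allotted to Jolanta's branch passes to Jolanta's issue by representation.
The 1/2 is divided into 3 equal shares of 1/6 among Ireneusz, Halina, Franciszka.
Ireneusz is living and takes 1/6.
Halina is living and takes 1/6.
Franciszka is living and takes 1/6.

Franciszka 1/6; Halina 1/6; Ireneusz 1/6; Tadeusz 1/2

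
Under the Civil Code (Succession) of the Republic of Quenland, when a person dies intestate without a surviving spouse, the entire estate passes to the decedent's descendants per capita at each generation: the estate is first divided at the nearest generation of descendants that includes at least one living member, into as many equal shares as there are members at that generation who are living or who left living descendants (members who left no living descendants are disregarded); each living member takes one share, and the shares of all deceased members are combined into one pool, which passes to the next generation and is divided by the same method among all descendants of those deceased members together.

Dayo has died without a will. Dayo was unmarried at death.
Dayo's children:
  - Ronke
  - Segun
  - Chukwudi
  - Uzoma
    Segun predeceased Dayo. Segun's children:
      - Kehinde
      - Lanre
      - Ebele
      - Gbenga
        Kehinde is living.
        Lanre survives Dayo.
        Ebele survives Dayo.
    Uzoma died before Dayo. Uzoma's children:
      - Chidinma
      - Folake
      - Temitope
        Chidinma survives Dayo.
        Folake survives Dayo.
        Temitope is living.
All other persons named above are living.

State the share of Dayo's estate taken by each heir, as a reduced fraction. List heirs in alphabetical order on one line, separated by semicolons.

There is no surviving spouse, so the entire estate passes to Dayo's descendants per capita at each generation.
At generation 1 (Ronke, Segun, Chukwudi, Uzoma) there are 4 shares of (1)/4 = 1/4 each.
Living: Ronke and Chukwudi — each takes 1/4.
Deceased: Segun and Uzoma. Their combined 1/2 is pooled and carried to generation 2.
At generation 2 (Kehinde, Lanre, Ebele, Gbenga, Chidinma, Folake, Temitope) there are 7 shares of (1/2)/7 = 1/14 each.
Living: Kehinde, Lanre, Ebele, Gbenga, Chidinma, Folake, and Temitope — each takes 1/14.

Chidinma 1/14; Chukwudi 1/4; Ebele 1/14; Folake 1/14; Gbenga 1/14; Kehinde 1/14; Lanre 1/14; Ronke 1/4; Temitope 1/14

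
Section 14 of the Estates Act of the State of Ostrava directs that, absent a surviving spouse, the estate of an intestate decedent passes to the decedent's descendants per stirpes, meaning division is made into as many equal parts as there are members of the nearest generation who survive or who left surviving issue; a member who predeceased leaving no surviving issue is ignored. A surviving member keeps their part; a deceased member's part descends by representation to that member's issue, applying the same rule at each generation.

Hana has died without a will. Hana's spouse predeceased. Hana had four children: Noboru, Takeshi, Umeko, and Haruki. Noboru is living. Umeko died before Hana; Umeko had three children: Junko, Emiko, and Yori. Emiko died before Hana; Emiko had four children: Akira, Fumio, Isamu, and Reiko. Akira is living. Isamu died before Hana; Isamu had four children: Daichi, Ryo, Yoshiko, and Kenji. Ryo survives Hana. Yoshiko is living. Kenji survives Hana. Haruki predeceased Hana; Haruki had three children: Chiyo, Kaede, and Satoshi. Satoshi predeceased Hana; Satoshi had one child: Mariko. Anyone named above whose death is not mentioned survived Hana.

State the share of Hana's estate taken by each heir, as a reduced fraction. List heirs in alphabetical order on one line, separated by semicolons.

There is no surviving spouse, so the entire estate passes to Hana's descendants per stirpes.
The estate is divided into 4 equal shares of 1/4 among Noboru, Takeshi, Umeko, Haruki.
Noboru is living and takes 1/4.
Takeshi is living and takes 1/4.
Umeko predeceased; the 1/4 allotted to Umeko's branch passes to Umeko's issue by representation.
The 1/4 is divided into 3 equal shares of 1/12 among Junko, Emiko, Yori.
Junko is living and takes 1/12.
Emiko predeceased; the 1/12 allotted to Emiko's branch passes to Emiko's issue by representation.
The 1/12 is divided into 4 equal shares of 1/48 among Akira, Fumio, Isamu, Reiko.
Akira is living and takes 1/48.
Fumio is living and takes 1/48.
Isamu predeceased; the 1/48 allotted to Isamu's branch passes to Isamu's issue by representation.
The 1/48 is divided into 4 equal shares of 1/192 among Daichi, Ryo, Yoshiko, Kenji.
Daichi is living and takes 1/192.
Ryo is living and takes 1/192.
Yoshiko is living and takes 1/192.
Kenji is living and takes 1/192.
Reiko is living and takes 1/48.
Yori is living and takes 1/12.
Haruki predeceased; the 1/4 allotted to Haruki's branch passes to Haruki's issue by representation.
The 1/4 is divided into 3 equal shares of 1/12 among Chiyo, Kaede, Satoshi.
Chiyo is living and takes 1/12.
Kaede is living and takes 1/12.
Satoshi predeceased; the 1/12 allotted to Satoshi's branch passes to Satoshi's issue by representation.
Mariko is the sole taker at this level and receives the full 1/12.

Akira 1/48; Chiyo 1/12; Daichi 1/192; Fumio 1/48; Junko 1/12; Kaede 1/12; Kenji 1/192; Mariko 1/12; Noboru 1/4; Reiko 1/48; Ryo 1/192; Takeshi 1/4; Yori 1/12; Yoshiko 1/192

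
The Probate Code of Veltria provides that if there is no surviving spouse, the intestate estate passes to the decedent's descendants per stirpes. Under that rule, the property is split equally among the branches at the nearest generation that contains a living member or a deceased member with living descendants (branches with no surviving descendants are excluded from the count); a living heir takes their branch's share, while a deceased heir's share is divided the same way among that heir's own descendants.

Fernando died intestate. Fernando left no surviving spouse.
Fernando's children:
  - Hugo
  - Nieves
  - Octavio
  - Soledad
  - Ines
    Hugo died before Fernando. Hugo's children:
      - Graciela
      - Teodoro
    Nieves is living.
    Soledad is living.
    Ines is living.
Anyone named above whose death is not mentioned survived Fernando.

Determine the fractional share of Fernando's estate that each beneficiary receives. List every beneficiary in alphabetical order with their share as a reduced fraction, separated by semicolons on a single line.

There is no surviving spouse, so the entire estate passes to Fernando's descendants per stirpes.
The estate is divided into 5 equal shares of 1/5 among Hugo, Nieves, Octavio, Soledad, Ines.
Hugo predeceased; the 1/5 allotted to Hugo's branch passes to Hugo's issue by representation.
The 1/5 is divided into 2 equal shares of 1/10 among Graciela, Teodoro.
Graciela is living and takes 1/10.
Teodoro is living and takes 1/10.
Nieves is living and takes 1/5.
Octavio is living and takes 1/5.
Soledad is living and takes 1/5.
Ines is living and takes 1/5.

Graciela 1/10; Ines 1/5; Nieves 1/5; Octavio 1/5; Soledad 1/5; Teodoro 1/10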